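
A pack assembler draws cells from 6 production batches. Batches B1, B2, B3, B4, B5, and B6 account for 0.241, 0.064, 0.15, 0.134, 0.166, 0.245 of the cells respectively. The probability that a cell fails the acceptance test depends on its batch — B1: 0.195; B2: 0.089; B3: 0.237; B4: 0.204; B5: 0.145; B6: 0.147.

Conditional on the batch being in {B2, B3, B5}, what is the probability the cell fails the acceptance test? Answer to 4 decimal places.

0.1719

Let S = {B2, B3, B5}.
P(S) = 0.064 + 0.15 + 0.166 = 0.38.
P(F ∩ S) = 0.089·0.064 + 0.237·0.15 + 0.145·0.166 = 0.005696 + 0.03555 + 0.02407 = 0.065316.
P(F | S) = 0.065316 / 0.38 = 0.171884…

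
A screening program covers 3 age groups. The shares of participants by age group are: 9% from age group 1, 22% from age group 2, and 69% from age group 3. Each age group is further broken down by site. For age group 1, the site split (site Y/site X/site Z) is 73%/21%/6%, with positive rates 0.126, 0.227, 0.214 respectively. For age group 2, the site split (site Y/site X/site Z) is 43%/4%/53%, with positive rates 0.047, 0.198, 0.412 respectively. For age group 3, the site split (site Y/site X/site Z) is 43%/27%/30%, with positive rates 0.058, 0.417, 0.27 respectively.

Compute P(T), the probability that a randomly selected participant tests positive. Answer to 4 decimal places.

P(T|1) = 0.73·0.126 + 0.21·0.227 + 0.06·0.214 = 0.09198 + 0.04767 + 0.01284 = 0.15249
P(T|2) = 0.43·0.047 + 0.04·0.198 + 0.53·0.412 = 0.02021 + 0.00792 + 0.21836 = 0.24649
P(T|3) = 0.43·0.058 + 0.27·0.417 + 0.3·0.27 = 0.02494 + 0.11259 + 0.081 = 0.21853
By total probability over the outer partition,
P(T) = 0.09·0.15249 + 0.22·0.24649 + 0.69·0.21853
      = 0.0137241 + 0.0542278 + 0.1507857 = 0.2187376

0.2187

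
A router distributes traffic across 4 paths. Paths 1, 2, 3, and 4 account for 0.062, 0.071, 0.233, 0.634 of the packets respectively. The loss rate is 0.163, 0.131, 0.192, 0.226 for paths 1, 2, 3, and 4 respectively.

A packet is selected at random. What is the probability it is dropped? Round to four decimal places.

P(L) = P(L|1)·P(1) + P(L|2)·P(2) + P(L|3)·P(3) + P(L|4)·P(4)
      = 0.163·0.062 + 0.131·0.071 + 0.192·0.233 + 0.226·0.634
      = 0.010106 + 0.009301 + 0.044736 + 0.143284 = 0.207427

P(L) ≈ 0.2074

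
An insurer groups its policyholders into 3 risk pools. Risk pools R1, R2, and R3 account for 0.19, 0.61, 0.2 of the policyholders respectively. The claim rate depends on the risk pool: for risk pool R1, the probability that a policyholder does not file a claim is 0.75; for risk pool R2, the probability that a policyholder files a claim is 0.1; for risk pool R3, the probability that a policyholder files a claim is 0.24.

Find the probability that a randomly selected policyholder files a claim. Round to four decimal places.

P(C|R1) = 1 − 0.75 = 0.25.
Using total probability over the partition,
P(C) = P(C|R1)·P(R1) + P(C|R2)·P(R2) + P(C|R3)·P(R3)
      = 0.25·0.19 + 0.1·0.61 + 0.24·0.2
      = 0.0475 + 0.061 + 0.048 = 0.1565

P(C) ≈ 0.1565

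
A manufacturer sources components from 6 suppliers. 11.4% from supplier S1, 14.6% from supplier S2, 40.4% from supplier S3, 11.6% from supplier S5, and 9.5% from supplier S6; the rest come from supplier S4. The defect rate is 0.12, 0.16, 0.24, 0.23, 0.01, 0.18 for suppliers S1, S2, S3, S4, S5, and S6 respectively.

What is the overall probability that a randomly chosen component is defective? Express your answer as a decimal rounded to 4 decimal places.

P(S4) = 1 − (0.114 + 0.146 + 0.404 + 0.116 + 0.095) = 0.125.
By the law of total probability,
P(D) = P(D|S1)·P(S1) + P(D|S2)·P(S2) + P(D|S3)·P(S3) + P(D|S4)·P(S4) + P(D|S5)·P(S5) + P(D|S6)·P(S6)
      = 0.12·0.114 + 0.16·0.146 + 0.24·0.404 + 0.23·0.125 + 0.01·0.116 + 0.18·0.095
      = 0.01368 + 0.02336 + 0.09696 + 0.02875 + 0.00116 + 0.0171 = 0.18101

P(D) ≈ 0.1810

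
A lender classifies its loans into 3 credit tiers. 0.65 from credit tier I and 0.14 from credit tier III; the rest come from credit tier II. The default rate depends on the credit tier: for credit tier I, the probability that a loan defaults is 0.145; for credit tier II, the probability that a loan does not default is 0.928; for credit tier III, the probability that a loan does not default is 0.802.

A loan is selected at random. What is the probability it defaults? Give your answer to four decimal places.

P(D) ≈ 0.1371

P(II) = 1 − (0.65 + 0.14) = 0.21.
P(D|II) = 1 − 0.928 = 0.072.
P(D|III) = 1 − 0.802 = 0.198.
P(D) = P(D|I)·P(I) + P(D|II)·P(II) + P(D|III)·P(III)
      = 0.145·0.65 + 0.072·0.21 + 0.198·0.14
      = 0.09425 + 0.01512 + 0.02772 = 0.13709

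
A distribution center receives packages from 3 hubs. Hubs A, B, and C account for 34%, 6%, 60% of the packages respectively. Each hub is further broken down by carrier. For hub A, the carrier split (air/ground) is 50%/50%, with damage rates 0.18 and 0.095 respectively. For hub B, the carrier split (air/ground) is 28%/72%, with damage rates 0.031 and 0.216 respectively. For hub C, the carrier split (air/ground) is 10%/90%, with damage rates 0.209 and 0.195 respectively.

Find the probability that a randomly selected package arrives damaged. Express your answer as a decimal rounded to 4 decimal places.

P(D) ≈ 0.1744

P(D|A) = 0.5·0.18 + 0.5·0.095 = 0.09 + 0.0475 = 0.1375
P(D|B) = 0.28·0.031 + 0.72·0.216 = 0.00868 + 0.15552 = 0.1642
P(D|C) = 0.1·0.209 + 0.9·0.195 = 0.0209 + 0.1755 = 0.1964
By total probability over the outer partition,
P(D) = 0.34·0.1375 + 0.06·0.1642 + 0.6·0.1964
      = 0.04675 + 0.009852 + 0.11784 = 0.174442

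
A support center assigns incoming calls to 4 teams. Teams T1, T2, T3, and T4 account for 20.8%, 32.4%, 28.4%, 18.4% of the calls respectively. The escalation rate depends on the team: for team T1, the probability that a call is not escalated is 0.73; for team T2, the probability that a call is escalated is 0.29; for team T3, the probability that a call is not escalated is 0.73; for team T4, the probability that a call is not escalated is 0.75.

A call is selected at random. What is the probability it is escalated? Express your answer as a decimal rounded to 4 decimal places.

0.2728

P(E|T1) = 1 − 0.73 = 0.27.
P(E|T3) = 1 − 0.73 = 0.27.
P(E|T4) = 1 − 0.75 = 0.25.
By the law of total probability,
P(E) = P(E|T1)·P(T1) + P(E|T2)·P(T2) + P(E|T3)·P(T3) + P(E|T4)·P(T4)
      = 0.27·0.208 + 0.29·0.324 + 0.27·0.284 + 0.25·0.184
      = 0.05616 + 0.09396 + 0.07668 + 0.046 = 0.2728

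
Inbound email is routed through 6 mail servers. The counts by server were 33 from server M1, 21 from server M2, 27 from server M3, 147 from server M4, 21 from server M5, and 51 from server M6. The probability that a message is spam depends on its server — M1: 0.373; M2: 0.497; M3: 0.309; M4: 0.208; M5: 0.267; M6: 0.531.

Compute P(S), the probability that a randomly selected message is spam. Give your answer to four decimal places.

P(S) ≈ 0.3145

Total: 33 + 21 + 27 + 147 + 21 + 51 = 300.
P(M1) = 33/300 = 0.11. P(M2) = 21/300 = 0.07. P(M3) = 27/300 = 0.09. P(M4) = 147/300 = 0.49. P(M5) = 21/300 = 0.07. P(M6) = 51/300 = 0.17.
Summing over the partition,
P(S) = P(S|M1)·P(M1) + P(S|M2)·P(M2) + P(S|M3)·P(M3) + P(S|M4)·P(M4) + P(S|M5)·P(M5) + P(S|M6)·P(M6)
      = 0.373·0.11 + 0.497·0.07 + 0.309·0.09 + 0.208·0.49 + 0.267·0.07 + 0.531·0.17
      = 0.04103 + 0.03479 + 0.02781 + 0.10192 + 0.01869 + 0.09027 = 0.31451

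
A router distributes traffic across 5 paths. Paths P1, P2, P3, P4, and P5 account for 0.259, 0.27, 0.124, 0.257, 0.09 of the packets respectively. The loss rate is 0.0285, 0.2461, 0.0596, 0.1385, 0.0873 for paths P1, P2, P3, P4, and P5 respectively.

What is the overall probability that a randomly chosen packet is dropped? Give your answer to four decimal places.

By the law of total probability,
P(L) = P(L|P1)·P(P1) + P(L|P2)·P(P2) + P(L|P3)·P(P3) + P(L|P4)·P(P4) + P(L|P5)·P(P5)
      = 0.0285·0.259 + 0.2461·0.27 + 0.0596·0.124 + 0.1385·0.257 + 0.0873·0.09
      = 0.0073815 + 0.066447 + 0.0073904 + 0.0355945 + 0.007857 = 0.1246704

0.1247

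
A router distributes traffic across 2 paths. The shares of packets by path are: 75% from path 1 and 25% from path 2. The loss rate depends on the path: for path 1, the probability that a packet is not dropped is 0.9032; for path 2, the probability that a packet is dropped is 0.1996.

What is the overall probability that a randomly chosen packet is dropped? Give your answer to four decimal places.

P(L|1) = 1 − 0.9032 = 0.0968.
By the law of total probability,
P(L) = P(L|1)·P(1) + P(L|2)·P(2)
      = 0.0968·0.75 + 0.1996·0.25
      = 0.0726 + 0.0499 = 0.1225

P(L) ≈ 0.1225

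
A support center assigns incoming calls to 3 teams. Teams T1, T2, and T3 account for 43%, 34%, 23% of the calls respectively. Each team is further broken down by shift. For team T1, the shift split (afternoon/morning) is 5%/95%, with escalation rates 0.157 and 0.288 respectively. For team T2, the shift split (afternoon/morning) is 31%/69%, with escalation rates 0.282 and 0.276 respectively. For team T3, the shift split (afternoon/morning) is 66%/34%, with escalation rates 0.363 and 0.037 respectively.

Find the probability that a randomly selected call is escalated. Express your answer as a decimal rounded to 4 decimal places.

0.2735

P(E|T1) = 0.05·0.157 + 0.95·0.288 = 0.00785 + 0.2736 = 0.28145
P(E|T2) = 0.31·0.282 + 0.69·0.276 = 0.08742 + 0.19044 = 0.27786
P(E|T3) = 0.66·0.363 + 0.34·0.037 = 0.23958 + 0.01258 = 0.25216
By total probability over the outer partition,
P(E) = 0.43·0.28145 + 0.34·0.27786 + 0.23·0.25216
      = 0.1210235 + 0.0944724 + 0.0579968 = 0.2734927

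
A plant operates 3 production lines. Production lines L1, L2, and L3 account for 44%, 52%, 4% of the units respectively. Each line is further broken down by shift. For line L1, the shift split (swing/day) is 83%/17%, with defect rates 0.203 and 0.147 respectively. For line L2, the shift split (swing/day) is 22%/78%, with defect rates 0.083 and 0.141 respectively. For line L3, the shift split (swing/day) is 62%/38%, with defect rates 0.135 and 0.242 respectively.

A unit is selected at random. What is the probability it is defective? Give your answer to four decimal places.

P(D|L1) = 0.83·0.203 + 0.17·0.147 = 0.16849 + 0.02499 = 0.19348
P(D|L2) = 0.22·0.083 + 0.78·0.141 = 0.01826 + 0.10998 = 0.12824
P(D|L3) = 0.62·0.135 + 0.38·0.242 = 0.0837 + 0.09196 = 0.17566
By total probability over the outer partition,
P(D) = 0.44·0.19348 + 0.52·0.12824 + 0.04·0.17566
      = 0.0851312 + 0.0666848 + 0.0070264 = 0.1588424

P(D) ≈ 0.1588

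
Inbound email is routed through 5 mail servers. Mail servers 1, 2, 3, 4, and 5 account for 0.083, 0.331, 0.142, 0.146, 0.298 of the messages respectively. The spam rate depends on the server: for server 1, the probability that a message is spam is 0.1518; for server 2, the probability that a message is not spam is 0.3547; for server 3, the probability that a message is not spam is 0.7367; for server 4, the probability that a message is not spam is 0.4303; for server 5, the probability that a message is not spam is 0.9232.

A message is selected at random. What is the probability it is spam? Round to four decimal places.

0.3696

P(S|2) = 1 − 0.3547 = 0.6453.
P(S|3) = 1 − 0.7367 = 0.2633.
P(S|4) = 1 − 0.4303 = 0.5697.
P(S|5) = 1 − 0.9232 = 0.0768.
P(S) = P(S|1)·P(1) + P(S|2)·P(2) + P(S|3)·P(3) + P(S|4)·P(4) + P(S|5)·P(5)
      = 0.1518·0.083 + 0.6453·0.331 + 0.2633·0.142 + 0.5697·0.146 + 0.0768·0.298
      = 0.0125994 + 0.2135943 + 0.0373886 + 0.0831762 + 0.0228864 = 0.3696449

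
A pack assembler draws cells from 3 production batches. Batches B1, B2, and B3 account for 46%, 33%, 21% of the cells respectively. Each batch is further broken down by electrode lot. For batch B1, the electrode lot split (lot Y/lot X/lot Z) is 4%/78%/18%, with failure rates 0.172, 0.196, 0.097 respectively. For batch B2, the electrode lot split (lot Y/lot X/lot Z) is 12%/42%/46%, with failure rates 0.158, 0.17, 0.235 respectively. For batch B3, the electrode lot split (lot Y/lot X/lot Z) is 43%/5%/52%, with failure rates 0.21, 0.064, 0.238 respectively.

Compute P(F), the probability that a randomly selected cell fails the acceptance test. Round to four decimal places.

P(F) ≈ 0.1926

P(F|B1) = 0.04·0.172 + 0.78·0.196 + 0.18·0.097 = 0.00688 + 0.15288 + 0.01746 = 0.17722
P(F|B2) = 0.12·0.158 + 0.42·0.17 + 0.46·0.235 = 0.01896 + 0.0714 + 0.1081 = 0.19846
P(F|B3) = 0.43·0.21 + 0.05·0.064 + 0.52·0.238 = 0.0903 + 0.0032 + 0.12376 = 0.21726
By total probability over the outer partition,
P(F) = 0.46·0.17722 + 0.33·0.19846 + 0.21·0.21726
      = 0.0815212 + 0.0654918 + 0.0456246 = 0.1926376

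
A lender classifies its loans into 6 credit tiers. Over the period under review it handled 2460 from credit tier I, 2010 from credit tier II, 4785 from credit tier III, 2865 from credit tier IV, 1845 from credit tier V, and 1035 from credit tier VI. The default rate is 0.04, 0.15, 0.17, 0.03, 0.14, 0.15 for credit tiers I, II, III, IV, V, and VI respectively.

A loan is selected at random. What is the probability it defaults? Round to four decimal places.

0.1142

Total: 2460 + 2010 + 4785 + 2865 + 1845 + 1035 = 15000.
P(I) = 2460/15000 = 0.164. P(II) = 2010/15000 = 0.134. P(III) = 4785/15000 = 0.319. P(IV) = 2865/15000 = 0.191. P(V) = 1845/15000 = 0.123. P(VI) = 1035/15000 = 0.069.
P(D) = P(D|I)·P(I) + P(D|II)·P(II) + P(D|III)·P(III) + P(D|IV)·P(IV) + P(D|V)·P(V) + P(D|VI)·P(VI)
      = 0.04·0.164 + 0.15·0.134 + 0.17·0.319 + 0.03·0.191 + 0.14·0.123 + 0.15·0.069
      = 0.00656 + 0.0201 + 0.05423 + 0.00573 + 0.01722 + 0.01035 = 0.11419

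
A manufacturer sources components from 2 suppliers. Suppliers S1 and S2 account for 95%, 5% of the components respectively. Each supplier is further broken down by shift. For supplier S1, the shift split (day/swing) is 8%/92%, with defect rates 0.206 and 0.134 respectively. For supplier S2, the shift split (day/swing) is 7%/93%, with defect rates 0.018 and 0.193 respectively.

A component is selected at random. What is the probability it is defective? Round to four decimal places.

P(D) ≈ 0.1418

P(D|S1) = 0.08·0.206 + 0.92·0.134 = 0.01648 + 0.12328 = 0.13976
P(D|S2) = 0.07·0.018 + 0.93·0.193 = 0.00126 + 0.17949 = 0.18075
Then overall,
P(D) = 0.95·0.13976 + 0.05·0.18075
      = 0.132772 + 0.0090375 = 0.1418095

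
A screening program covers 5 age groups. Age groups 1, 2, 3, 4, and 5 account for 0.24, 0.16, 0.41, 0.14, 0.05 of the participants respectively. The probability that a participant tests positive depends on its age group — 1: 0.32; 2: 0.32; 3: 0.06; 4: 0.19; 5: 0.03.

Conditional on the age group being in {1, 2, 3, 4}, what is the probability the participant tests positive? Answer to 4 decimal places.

P(T|S) ≈ 0.1886

Let S = {1, 2, 3, 4}.
P(S) = 0.24 + 0.16 + 0.41 + 0.14 = 0.95.
P(T ∩ S) = 0.32·0.24 + 0.32·0.16 + 0.06·0.41 + 0.19·0.14 = 0.0768 + 0.0512 + 0.0246 + 0.0266 = 0.1792.
P(T | S) = 0.1792 / 0.95 = 0.188632…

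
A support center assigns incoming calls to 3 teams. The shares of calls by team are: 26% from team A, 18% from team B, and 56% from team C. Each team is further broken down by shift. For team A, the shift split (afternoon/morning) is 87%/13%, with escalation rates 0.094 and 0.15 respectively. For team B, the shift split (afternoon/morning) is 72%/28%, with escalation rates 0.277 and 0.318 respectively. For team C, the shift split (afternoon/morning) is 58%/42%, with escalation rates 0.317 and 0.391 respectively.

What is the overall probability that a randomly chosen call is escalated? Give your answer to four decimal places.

P(E|A) = 0.87·0.094 + 0.13·0.15 = 0.08178 + 0.0195 = 0.10128
P(E|B) = 0.72·0.277 + 0.28·0.318 = 0.19944 + 0.08904 = 0.28848
P(E|C) = 0.58·0.317 + 0.42·0.391 = 0.18386 + 0.16422 = 0.34808
Then overall,
P(E) = 0.26·0.10128 + 0.18·0.28848 + 0.56·0.34808
      = 0.0263328 + 0.0519264 + 0.1949248 = 0.273184

P(E) ≈ 0.2732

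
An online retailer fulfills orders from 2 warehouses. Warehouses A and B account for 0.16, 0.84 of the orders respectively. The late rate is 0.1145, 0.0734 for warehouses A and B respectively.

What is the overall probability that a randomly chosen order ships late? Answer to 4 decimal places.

Using total probability over the partition,
P(L) = P(L|A)·P(A) + P(L|B)·P(B)
      = 0.1145·0.16 + 0.0734·0.84
      = 0.01832 + 0.061656 = 0.079976

0.0800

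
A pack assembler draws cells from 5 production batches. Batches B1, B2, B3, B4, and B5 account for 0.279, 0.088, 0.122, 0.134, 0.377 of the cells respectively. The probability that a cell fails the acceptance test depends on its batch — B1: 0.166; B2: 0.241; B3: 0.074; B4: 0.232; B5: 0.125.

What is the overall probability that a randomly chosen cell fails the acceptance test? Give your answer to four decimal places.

P(F) = P(F|B1)·P(B1) + P(F|B2)·P(B2) + P(F|B3)·P(B3) + P(F|B4)·P(B4) + P(F|B5)·P(B5)
      = 0.166·0.279 + 0.241·0.088 + 0.074·0.122 + 0.232·0.134 + 0.125·0.377
      = 0.046314 + 0.021208 + 0.009028 + 0.031088 + 0.047125 = 0.154763

0.1548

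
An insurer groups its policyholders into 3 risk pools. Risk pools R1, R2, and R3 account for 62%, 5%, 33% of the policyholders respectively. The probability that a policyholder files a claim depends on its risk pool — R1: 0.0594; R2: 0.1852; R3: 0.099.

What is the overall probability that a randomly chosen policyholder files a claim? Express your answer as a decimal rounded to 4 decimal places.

P(C) ≈ 0.0788

P(C) = P(C|R1)·P(R1) + P(C|R2)·P(R2) + P(C|R3)·P(R3)
      = 0.0594·0.62 + 0.1852·0.05 + 0.099·0.33
      = 0.036828 + 0.00926 + 0.03267 = 0.078758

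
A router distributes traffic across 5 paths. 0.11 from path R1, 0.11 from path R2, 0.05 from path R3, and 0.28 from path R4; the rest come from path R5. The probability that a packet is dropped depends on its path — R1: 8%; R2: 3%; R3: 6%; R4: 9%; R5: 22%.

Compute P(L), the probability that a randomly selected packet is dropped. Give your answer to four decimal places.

P(R5) = 1 − (0.11 + 0.11 + 0.05 + 0.28) = 0.45.
P(L) = P(L|R1)·P(R1) + P(L|R2)·P(R2) + P(L|R3)·P(R3) + P(L|R4)·P(R4) + P(L|R5)·P(R5)
      = 0.08·0.11 + 0.03·0.11 + 0.06·0.05 + 0.09·0.28 + 0.22·0.45
      = 0.0088 + 0.0033 + 0.003 + 0.0252 + 0.099 = 0.1393

0.1393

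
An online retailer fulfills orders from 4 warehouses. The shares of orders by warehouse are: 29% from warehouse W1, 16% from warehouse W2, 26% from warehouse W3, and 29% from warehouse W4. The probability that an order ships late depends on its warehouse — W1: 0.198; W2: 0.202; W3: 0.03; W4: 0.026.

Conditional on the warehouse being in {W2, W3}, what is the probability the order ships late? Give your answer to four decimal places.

P(L|S) ≈ 0.0955

Let S = {W2, W3}.
P(S) = 0.16 + 0.26 = 0.42.
P(L ∩ S) = 0.202·0.16 + 0.03·0.26 = 0.03232 + 0.0078 = 0.04012.
P(L | S) = 0.04012 / 0.42 = 0.095524…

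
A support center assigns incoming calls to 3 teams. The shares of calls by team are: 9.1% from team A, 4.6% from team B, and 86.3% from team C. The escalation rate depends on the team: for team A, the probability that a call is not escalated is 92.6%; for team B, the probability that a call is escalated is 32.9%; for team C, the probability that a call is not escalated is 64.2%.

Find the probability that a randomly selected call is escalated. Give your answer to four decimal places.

P(E|A) = 1 − 0.926 = 0.074.
P(E|C) = 1 − 0.642 = 0.358.
By the law of total probability,
P(E) = P(E|A)·P(A) + P(E|B)·P(B) + P(E|C)·P(C)
      = 0.074·0.091 + 0.329·0.046 + 0.358·0.863
      = 0.006734 + 0.015134 + 0.308954 = 0.330822

P(E) ≈ 0.3308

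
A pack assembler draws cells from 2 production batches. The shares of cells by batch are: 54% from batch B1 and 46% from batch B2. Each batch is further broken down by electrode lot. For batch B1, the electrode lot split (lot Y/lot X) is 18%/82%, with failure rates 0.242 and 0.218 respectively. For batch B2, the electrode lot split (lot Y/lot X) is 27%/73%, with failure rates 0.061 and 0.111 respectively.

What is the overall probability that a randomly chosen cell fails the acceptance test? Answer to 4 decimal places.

P(F) ≈ 0.1649

P(F|B1) = 0.18·0.242 + 0.82·0.218 = 0.04356 + 0.17876 = 0.22232
P(F|B2) = 0.27·0.061 + 0.73·0.111 = 0.01647 + 0.08103 = 0.0975
Then overall,
P(F) = 0.54·0.22232 + 0.46·0.0975
      = 0.1200528 + 0.04485 = 0.1649028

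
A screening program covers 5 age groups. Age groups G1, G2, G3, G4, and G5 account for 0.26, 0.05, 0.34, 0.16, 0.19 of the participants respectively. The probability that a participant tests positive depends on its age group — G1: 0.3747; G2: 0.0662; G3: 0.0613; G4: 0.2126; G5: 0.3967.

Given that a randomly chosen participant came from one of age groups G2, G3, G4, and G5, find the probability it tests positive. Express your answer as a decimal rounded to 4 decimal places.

0.1805

Let S = {G2, G3, G4, G5}.
P(S) = 0.05 + 0.34 + 0.16 + 0.19 = 0.74.
P(T ∩ S) = 0.0662·0.05 + 0.0613·0.34 + 0.2126·0.16 + 0.3967·0.19 = 0.00331 + 0.020842 + 0.034016 + 0.075373 = 0.133541.
P(T | S) = 0.133541 / 0.74 = 0.180461…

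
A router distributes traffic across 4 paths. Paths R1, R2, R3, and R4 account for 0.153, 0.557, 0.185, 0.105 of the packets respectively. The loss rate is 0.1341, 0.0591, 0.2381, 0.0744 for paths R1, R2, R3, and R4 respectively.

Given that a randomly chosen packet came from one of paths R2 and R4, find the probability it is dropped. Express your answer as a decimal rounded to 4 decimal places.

Let S = {R2, R4}.
P(S) = 0.557 + 0.105 = 0.662.
P(L ∩ S) = 0.0591·0.557 + 0.0744·0.105 = 0.0329187 + 0.007812 = 0.0407307.
P(L | S) = 0.0407307 / 0.662 = 0.061527…

P(L|S) ≈ 0.0615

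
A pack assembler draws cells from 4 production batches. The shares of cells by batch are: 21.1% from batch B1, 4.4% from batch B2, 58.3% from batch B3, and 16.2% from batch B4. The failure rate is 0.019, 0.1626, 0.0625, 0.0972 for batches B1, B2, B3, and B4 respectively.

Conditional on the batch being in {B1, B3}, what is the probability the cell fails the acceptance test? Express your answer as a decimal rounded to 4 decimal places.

P(F|S) ≈ 0.0509

Let S = {B1, B3}.
P(S) = 0.211 + 0.583 = 0.794.
P(F ∩ S) = 0.019·0.211 + 0.0625·0.583 = 0.004009 + 0.0364375 = 0.0404465.
P(F | S) = 0.0404465 / 0.794 = 0.050940…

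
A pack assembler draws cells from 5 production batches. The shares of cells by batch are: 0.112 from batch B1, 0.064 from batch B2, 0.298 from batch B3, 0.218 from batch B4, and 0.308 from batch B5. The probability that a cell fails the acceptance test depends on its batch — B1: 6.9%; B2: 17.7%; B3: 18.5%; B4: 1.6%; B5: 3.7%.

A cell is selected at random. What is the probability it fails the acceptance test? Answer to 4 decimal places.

P(F) ≈ 0.0891

By the law of total probability,
P(F) = P(F|B1)·P(B1) + P(F|B2)·P(B2) + P(F|B3)·P(B3) + P(F|B4)·P(B4) + P(F|B5)·P(B5)
      = 0.069·0.112 + 0.177·0.064 + 0.185·0.298 + 0.016·0.218 + 0.037·0.308
      = 0.007728 + 0.011328 + 0.05513 + 0.003488 + 0.011396 = 0.08907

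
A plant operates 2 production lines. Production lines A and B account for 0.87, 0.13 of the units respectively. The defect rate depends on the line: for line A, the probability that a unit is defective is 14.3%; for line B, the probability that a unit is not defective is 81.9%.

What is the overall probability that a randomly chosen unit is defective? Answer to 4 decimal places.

P(D) ≈ 0.1479

P(D|B) = 1 − 0.819 = 0.181.
P(D) = P(D|A)·P(A) + P(D|B)·P(B)
      = 0.143·0.87 + 0.181·0.13
      = 0.12441 + 0.02353 = 0.14794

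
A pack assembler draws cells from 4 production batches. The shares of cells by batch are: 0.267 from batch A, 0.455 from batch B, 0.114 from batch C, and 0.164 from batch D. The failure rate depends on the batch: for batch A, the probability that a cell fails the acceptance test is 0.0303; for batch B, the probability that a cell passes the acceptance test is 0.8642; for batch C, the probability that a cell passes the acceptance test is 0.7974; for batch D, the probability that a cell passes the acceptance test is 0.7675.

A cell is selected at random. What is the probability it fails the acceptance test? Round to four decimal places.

P(F|B) = 1 − 0.8642 = 0.1358.
P(F|C) = 1 − 0.7974 = 0.2026.
P(F|D) = 1 − 0.7675 = 0.2325.
Using total probability over the partition,
P(F) = P(F|A)·P(A) + P(F|B)·P(B) + P(F|C)·P(C) + P(F|D)·P(D)
      = 0.0303·0.267 + 0.1358·0.455 + 0.2026·0.114 + 0.2325·0.164
      = 0.0080901 + 0.061789 + 0.0230964 + 0.03813 = 0.1311055

P(F) ≈ 0.1311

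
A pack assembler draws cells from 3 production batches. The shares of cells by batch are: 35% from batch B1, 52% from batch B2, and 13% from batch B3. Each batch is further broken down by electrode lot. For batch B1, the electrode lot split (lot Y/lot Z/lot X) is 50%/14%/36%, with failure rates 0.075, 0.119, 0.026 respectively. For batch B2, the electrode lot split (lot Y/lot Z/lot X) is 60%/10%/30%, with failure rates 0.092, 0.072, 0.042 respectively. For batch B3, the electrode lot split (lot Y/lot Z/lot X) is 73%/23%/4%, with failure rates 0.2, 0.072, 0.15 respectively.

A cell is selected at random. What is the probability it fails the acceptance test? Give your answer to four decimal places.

P(F|B1) = 0.5·0.075 + 0.14·0.119 + 0.36·0.026 = 0.0375 + 0.01666 + 0.00936 = 0.06352
P(F|B2) = 0.6·0.092 + 0.1·0.072 + 0.3·0.042 = 0.0552 + 0.0072 + 0.0126 = 0.075
P(F|B3) = 0.73·0.2 + 0.23·0.072 + 0.04·0.15 = 0.146 + 0.01656 + 0.006 = 0.16856
By total probability over the outer partition,
P(F) = 0.35·0.06352 + 0.52·0.075 + 0.13·0.16856
      = 0.022232 + 0.039 + 0.0219128 = 0.0831448

0.0831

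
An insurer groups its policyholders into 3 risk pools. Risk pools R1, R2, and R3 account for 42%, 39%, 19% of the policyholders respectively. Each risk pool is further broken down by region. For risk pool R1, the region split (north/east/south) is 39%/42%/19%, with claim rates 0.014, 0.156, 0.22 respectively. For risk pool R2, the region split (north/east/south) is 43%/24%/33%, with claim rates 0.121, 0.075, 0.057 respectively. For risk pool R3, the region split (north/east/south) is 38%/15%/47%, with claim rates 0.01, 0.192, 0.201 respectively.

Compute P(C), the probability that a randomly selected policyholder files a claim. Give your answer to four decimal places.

P(C|R1) = 0.39·0.014 + 0.42·0.156 + 0.19·0.22 = 0.00546 + 0.06552 + 0.0418 = 0.11278
P(C|R2) = 0.43·0.121 + 0.24·0.075 + 0.33·0.057 = 0.05203 + 0.018 + 0.01881 = 0.08884
P(C|R3) = 0.38·0.01 + 0.15·0.192 + 0.47·0.201 = 0.0038 + 0.0288 + 0.09447 = 0.12707
By total probability over the outer partition,
P(C) = 0.42·0.11278 + 0.39·0.08884 + 0.19·0.12707
      = 0.0473676 + 0.0346476 + 0.0241433 = 0.1061585

P(C) ≈ 0.1062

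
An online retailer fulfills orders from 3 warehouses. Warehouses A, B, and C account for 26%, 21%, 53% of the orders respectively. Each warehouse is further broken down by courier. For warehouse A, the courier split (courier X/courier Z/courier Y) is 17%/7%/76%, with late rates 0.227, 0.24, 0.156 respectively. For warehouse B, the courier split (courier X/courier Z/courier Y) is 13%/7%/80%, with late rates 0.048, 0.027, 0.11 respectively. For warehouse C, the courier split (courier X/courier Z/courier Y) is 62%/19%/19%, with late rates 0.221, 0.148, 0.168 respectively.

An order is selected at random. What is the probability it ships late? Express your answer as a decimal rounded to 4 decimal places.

P(L) ≈ 0.1699

P(L|A) = 0.17·0.227 + 0.07·0.24 + 0.76·0.156 = 0.03859 + 0.0168 + 0.11856 = 0.17395
P(L|B) = 0.13·0.048 + 0.07·0.027 + 0.8·0.11 = 0.00624 + 0.00189 + 0.088 = 0.09613
P(L|C) = 0.62·0.221 + 0.19·0.148 + 0.19·0.168 = 0.13702 + 0.02812 + 0.03192 = 0.19706
By total probability over the outer partition,
P(L) = 0.26·0.17395 + 0.21·0.09613 + 0.53·0.19706
      = 0.045227 + 0.0201873 + 0.1044418 = 0.1698561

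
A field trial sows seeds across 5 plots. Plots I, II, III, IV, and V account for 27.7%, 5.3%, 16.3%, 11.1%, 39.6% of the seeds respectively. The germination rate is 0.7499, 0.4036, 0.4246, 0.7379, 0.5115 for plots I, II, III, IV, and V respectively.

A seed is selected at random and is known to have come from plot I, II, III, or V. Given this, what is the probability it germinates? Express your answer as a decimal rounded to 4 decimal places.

Let S = {I, II, III, V}.
P(S) = 0.277 + 0.053 + 0.163 + 0.396 = 0.889.
P(G ∩ S) = 0.7499·0.277 + 0.4036·0.053 + 0.4246·0.163 + 0.5115·0.396 = 0.2077223 + 0.0213908 + 0.0692098 + 0.202554 = 0.5008769.
P(G | S) = 0.5008769 / 0.889 = 0.563416…

0.5634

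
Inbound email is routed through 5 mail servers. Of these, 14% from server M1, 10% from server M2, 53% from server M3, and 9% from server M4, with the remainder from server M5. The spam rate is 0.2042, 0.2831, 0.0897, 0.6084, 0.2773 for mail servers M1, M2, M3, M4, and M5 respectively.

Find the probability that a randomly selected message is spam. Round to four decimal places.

P(M5) = 1 − (0.14 + 0.1 + 0.53 + 0.09) = 0.14.
P(S) = P(S|M1)·P(M1) + P(S|M2)·P(M2) + P(S|M3)·P(M3) + P(S|M4)·P(M4) + P(S|M5)·P(M5)
      = 0.2042·0.14 + 0.2831·0.1 + 0.0897·0.53 + 0.6084·0.09 + 0.2773·0.14
      = 0.028588 + 0.02831 + 0.047541 + 0.054756 + 0.038822 = 0.198017

P(S) ≈ 0.1980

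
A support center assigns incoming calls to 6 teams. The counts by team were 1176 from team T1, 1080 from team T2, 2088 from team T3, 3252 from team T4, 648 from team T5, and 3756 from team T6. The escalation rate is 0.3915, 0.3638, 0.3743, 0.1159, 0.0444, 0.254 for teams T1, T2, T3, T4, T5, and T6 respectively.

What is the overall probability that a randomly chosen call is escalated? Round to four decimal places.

Total: 1176 + 1080 + 2088 + 3252 + 648 + 3756 = 12000.
P(T1) = 1176/12000 = 0.098. P(T2) = 1080/12000 = 0.09. P(T3) = 2088/12000 = 0.174. P(T4) = 3252/12000 = 0.271. P(T5) = 648/12000 = 0.054. P(T6) = 3756/12000 = 0.313.
P(E) = P(E|T1)·P(T1) + P(E|T2)·P(T2) + P(E|T3)·P(T3) + P(E|T4)·P(T4) + P(E|T5)·P(T5) + P(E|T6)·P(T6)
      = 0.3915·0.098 + 0.3638·0.09 + 0.3743·0.174 + 0.1159·0.271 + 0.0444·0.054 + 0.254·0.313
      = 0.038367 + 0.032742 + 0.0651282 + 0.0314089 + 0.0023976 + 0.079502 = 0.2495457

0.2495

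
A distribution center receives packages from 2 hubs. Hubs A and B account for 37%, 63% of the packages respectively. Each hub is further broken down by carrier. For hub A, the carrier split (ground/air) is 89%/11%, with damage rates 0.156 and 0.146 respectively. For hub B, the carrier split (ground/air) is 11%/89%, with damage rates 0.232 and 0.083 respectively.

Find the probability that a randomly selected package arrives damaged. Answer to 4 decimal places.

P(D|A) = 0.89·0.156 + 0.11·0.146 = 0.13884 + 0.01606 = 0.1549
P(D|B) = 0.11·0.232 + 0.89·0.083 = 0.02552 + 0.07387 = 0.09939
Then overall,
P(D) = 0.37·0.1549 + 0.63·0.09939
      = 0.057313 + 0.0626157 = 0.1199287

P(D) ≈ 0.1199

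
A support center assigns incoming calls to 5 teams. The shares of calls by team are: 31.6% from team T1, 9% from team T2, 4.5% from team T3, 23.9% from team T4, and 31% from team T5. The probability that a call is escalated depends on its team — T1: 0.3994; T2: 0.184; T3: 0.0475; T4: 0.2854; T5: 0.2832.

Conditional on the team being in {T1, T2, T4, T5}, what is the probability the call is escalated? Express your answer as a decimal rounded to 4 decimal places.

Let S = {T1, T2, T4, T5}.
P(S) = 0.316 + 0.09 + 0.239 + 0.31 = 0.955.
P(E ∩ S) = 0.3994·0.316 + 0.184·0.09 + 0.2854·0.239 + 0.2832·0.31 = 0.1262104 + 0.01656 + 0.0682106 + 0.087792 = 0.298773.
P(E | S) = 0.298773 / 0.955 = 0.312851…

P(E|S) ≈ 0.3129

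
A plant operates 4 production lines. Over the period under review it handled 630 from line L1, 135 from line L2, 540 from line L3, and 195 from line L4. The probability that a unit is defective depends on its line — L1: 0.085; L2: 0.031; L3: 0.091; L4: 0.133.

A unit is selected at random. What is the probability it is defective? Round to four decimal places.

Total: 630 + 135 + 540 + 195 = 1500.
P(L1) = 630/1500 = 0.42. P(L2) = 135/1500 = 0.09. P(L3) = 540/1500 = 0.36. P(L4) = 195/1500 = 0.13.
P(D) = P(D|L1)·P(L1) + P(D|L2)·P(L2) + P(D|L3)·P(L3) + P(D|L4)·P(L4)
      = 0.085·0.42 + 0.031·0.09 + 0.091·0.36 + 0.133·0.13
      = 0.0357 + 0.00279 + 0.03276 + 0.01729 = 0.08854

0.0885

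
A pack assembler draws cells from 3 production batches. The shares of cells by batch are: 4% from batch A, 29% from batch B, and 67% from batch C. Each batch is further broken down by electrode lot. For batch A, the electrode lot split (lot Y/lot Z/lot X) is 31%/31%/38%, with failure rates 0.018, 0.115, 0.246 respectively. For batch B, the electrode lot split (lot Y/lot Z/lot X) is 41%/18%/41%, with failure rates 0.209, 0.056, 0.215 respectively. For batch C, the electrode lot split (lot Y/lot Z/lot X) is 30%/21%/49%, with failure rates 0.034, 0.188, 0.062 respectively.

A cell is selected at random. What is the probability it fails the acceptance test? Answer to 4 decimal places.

0.1124

P(F|A) = 0.31·0.018 + 0.31·0.115 + 0.38·0.246 = 0.00558 + 0.03565 + 0.09348 = 0.13471
P(F|B) = 0.41·0.209 + 0.18·0.056 + 0.41·0.215 = 0.08569 + 0.01008 + 0.08815 = 0.18392
P(F|C) = 0.3·0.034 + 0.21·0.188 + 0.49·0.062 = 0.0102 + 0.03948 + 0.03038 = 0.08006
By total probability over the outer partition,
P(F) = 0.04·0.13471 + 0.29·0.18392 + 0.67·0.08006
      = 0.0053884 + 0.0533368 + 0.0536402 = 0.1123654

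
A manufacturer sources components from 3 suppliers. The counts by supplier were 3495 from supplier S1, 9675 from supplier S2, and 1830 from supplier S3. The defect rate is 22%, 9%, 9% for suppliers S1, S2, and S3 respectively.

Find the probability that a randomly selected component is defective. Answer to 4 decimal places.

0.1203

Total: 3495 + 9675 + 1830 = 15000.
P(S1) = 3495/15000 = 0.233. P(S2) = 9675/15000 = 0.645. P(S3) = 1830/15000 = 0.122.
Using total probability over the partition,
P(D) = P(D|S1)·P(S1) + P(D|S2)·P(S2) + P(D|S3)·P(S3)
      = 0.22·0.233 + 0.09·0.645 + 0.09·0.122
      = 0.05126 + 0.05805 + 0.01098 = 0.12029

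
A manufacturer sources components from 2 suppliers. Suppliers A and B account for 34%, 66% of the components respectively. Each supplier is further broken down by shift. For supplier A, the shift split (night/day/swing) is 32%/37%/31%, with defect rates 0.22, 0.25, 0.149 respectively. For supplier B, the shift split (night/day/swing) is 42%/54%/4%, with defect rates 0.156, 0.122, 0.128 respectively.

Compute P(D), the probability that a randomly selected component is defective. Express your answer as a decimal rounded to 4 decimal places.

P(D|A) = 0.32·0.22 + 0.37·0.25 + 0.31·0.149 = 0.0704 + 0.0925 + 0.04619 = 0.20909
P(D|B) = 0.42·0.156 + 0.54·0.122 + 0.04·0.128 = 0.06552 + 0.06588 + 0.00512 = 0.13652
Then overall,
P(D) = 0.34·0.20909 + 0.66·0.13652
      = 0.0710906 + 0.0901032 = 0.1611938

0.1612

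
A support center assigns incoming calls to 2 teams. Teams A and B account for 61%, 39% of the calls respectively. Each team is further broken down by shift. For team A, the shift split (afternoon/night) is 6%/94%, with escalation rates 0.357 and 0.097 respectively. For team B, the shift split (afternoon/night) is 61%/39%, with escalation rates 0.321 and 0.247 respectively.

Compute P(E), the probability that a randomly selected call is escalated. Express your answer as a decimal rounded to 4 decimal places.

0.1826

P(E|A) = 0.06·0.357 + 0.94·0.097 = 0.02142 + 0.09118 = 0.1126
P(E|B) = 0.61·0.321 + 0.39·0.247 = 0.19581 + 0.09633 = 0.29214
Then overall,
P(E) = 0.61·0.1126 + 0.39·0.29214
      = 0.068686 + 0.1139346 = 0.1826206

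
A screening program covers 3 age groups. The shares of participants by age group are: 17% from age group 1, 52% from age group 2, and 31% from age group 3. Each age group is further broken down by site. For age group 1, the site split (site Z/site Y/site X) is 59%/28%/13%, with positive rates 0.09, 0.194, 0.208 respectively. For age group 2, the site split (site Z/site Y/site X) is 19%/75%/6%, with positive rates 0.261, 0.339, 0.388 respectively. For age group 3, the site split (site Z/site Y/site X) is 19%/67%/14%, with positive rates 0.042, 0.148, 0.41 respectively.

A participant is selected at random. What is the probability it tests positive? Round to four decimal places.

P(T|1) = 0.59·0.09 + 0.28·0.194 + 0.13·0.208 = 0.0531 + 0.05432 + 0.02704 = 0.13446
P(T|2) = 0.19·0.261 + 0.75·0.339 + 0.06·0.388 = 0.04959 + 0.25425 + 0.02328 = 0.32712
P(T|3) = 0.19·0.042 + 0.67·0.148 + 0.14·0.41 = 0.00798 + 0.09916 + 0.0574 = 0.16454
Then overall,
P(T) = 0.17·0.13446 + 0.52·0.32712 + 0.31·0.16454
      = 0.0228582 + 0.1701024 + 0.0510074 = 0.243968

P(T) ≈ 0.2440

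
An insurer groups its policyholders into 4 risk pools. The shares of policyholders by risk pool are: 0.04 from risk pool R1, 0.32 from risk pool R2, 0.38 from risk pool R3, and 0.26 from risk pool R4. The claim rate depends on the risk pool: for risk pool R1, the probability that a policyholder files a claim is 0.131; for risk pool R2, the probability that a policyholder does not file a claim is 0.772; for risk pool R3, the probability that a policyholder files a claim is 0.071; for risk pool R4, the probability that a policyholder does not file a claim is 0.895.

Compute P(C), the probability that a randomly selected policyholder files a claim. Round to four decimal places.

0.1325

P(C|R2) = 1 − 0.772 = 0.228.
P(C|R4) = 1 − 0.895 = 0.105.
P(C) = P(C|R1)·P(R1) + P(C|R2)·P(R2) + P(C|R3)·P(R3) + P(C|R4)·P(R4)
      = 0.131·0.04 + 0.228·0.32 + 0.071·0.38 + 0.105·0.26
      = 0.00524 + 0.07296 + 0.02698 + 0.0273 = 0.13248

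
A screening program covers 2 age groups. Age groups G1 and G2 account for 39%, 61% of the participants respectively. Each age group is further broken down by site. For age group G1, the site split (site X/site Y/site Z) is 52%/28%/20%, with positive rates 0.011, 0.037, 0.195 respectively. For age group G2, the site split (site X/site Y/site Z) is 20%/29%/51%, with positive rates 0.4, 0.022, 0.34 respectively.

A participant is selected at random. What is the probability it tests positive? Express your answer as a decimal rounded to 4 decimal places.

P(T|G1) = 0.52·0.011 + 0.28·0.037 + 0.2·0.195 = 0.00572 + 0.01036 + 0.039 = 0.05508
P(T|G2) = 0.2·0.4 + 0.29·0.022 + 0.51·0.34 = 0.08 + 0.00638 + 0.1734 = 0.25978
Then overall,
P(T) = 0.39·0.05508 + 0.61·0.25978
      = 0.0214812 + 0.1584658 = 0.179947

P(T) ≈ 0.1799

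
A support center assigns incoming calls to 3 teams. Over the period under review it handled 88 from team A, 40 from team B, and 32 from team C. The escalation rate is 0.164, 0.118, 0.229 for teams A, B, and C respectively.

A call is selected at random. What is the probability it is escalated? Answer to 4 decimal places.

P(E) ≈ 0.1655

Total: 88 + 40 + 32 = 160.
P(A) = 88/160 = 0.55. P(B) = 40/160 = 0.25. P(C) = 32/160 = 0.2.
By the law of total probability,
P(E) = P(E|A)·P(A) + P(E|B)·P(B) + P(E|C)·P(C)
      = 0.164·0.55 + 0.118·0.25 + 0.229·0.2
      = 0.0902 + 0.0295 + 0.0458 = 0.1655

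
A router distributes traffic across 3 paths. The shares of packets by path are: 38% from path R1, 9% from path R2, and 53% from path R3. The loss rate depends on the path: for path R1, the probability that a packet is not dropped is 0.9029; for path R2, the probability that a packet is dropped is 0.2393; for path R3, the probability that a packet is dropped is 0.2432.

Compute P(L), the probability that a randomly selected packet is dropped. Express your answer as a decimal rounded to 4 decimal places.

P(L|R1) = 1 − 0.9029 = 0.0971.
By the law of total probability,
P(L) = P(L|R1)·P(R1) + P(L|R2)·P(R2) + P(L|R3)·P(R3)
      = 0.0971·0.38 + 0.2393·0.09 + 0.2432·0.53
      = 0.036898 + 0.021537 + 0.128896 = 0.187331

0.1873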